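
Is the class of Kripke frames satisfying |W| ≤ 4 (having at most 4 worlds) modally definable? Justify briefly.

Any modally definable frame class is closed under disjoint unions.
Any modal formula valid on each of 5 disjoint one-world frames is valid on their disjoint union (validity is preserved under disjoint unions). Each one-world frame has |W|=1≤4, but the union has |W|=5.
So the class is not modally definable.

Not modally definable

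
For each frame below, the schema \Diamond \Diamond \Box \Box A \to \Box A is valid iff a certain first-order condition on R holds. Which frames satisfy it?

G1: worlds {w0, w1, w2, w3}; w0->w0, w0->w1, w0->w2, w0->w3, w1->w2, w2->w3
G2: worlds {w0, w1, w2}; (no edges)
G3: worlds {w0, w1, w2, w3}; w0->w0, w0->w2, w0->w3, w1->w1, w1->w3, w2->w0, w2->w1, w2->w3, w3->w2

G2

Frame correspondent (Sahlqvist): \forall x \forall y \forall z ((x R^2 y \wedge xRz) \to \exists w (y R^2 w \wedge z = w)) — i.e. a generalized confluence (Geach) condition.
G1: fails — w0R²w1, w0Rw0 but no w with w1R²w and w0=w.
G2: holds.
G3: fails — w0R²w1, w0Rw0 but no w with w1R²w and w0=w.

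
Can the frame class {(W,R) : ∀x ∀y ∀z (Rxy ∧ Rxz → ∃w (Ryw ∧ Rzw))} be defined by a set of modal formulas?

Definable; ◇□r → □◇r defines it

Yes: it is convergence, defined by the .2 schema ◇□r → □◇r.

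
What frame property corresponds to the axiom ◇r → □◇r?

the Euclidean property: ∀x ∀y ∀z (Rxy ∧ Rxz → Ryz)

This is the 5 axiom.
Its frame correspondent is the Euclidean property — ∀x ∀y ∀z (Rxy ∧ Rxz → Ryz).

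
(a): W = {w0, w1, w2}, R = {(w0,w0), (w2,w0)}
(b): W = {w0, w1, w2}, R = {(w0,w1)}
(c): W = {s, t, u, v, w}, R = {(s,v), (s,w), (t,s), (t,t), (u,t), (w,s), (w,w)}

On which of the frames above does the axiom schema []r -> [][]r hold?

Frame correspondent (Sahlqvist): forall x forall y forall z (Rxy & Ryz -> Rxz) — i.e. transitivity.
(a): condition met.
(b): condition met.
(c): fails — Rut and Rts but not Rus.

(a), (b)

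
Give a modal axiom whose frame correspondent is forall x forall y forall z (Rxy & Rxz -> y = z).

The condition is partial functionality. The CD schema ◇q → □q defines it.
Suppose ◇q→□q is valid. Take Rxy, Rxz and set V(q)={y}. Then ◇q at x, so □q at x, so q at z, i.e. z=y.

◇q → □q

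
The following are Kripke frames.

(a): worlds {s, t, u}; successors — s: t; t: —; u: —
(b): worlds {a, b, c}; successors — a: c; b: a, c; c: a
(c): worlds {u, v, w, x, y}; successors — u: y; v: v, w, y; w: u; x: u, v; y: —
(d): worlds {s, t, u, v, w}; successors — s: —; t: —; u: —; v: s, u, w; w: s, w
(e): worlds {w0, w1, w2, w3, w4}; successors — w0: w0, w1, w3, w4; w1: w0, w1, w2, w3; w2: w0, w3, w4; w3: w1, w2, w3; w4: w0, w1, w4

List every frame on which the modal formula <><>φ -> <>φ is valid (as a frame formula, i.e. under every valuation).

(a), (d)

The schema corresponds to transitivity: forall x forall y forall z (Rxy & Ryz -> Rxz).
(a): condition met.
(b): fails — Rac and Rca but not Raa.
(c): fails — Rwu and Ruy but not Rwy.
(d): condition met.
(e): fails — Rw1w0 and Rw0w4 but not Rw1w4.
Valid on: (a), (d).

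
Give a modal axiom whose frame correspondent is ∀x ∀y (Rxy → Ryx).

q → □◇q

A defining formula is q → □◇q (the B axiom).
Suppose q→□◇q is valid. Take Rxy and set V(q)={x}. Then q at x, so □◇q at x, so ◇q at y, so some z with Ryz has q; z=x, i.e. Ryx.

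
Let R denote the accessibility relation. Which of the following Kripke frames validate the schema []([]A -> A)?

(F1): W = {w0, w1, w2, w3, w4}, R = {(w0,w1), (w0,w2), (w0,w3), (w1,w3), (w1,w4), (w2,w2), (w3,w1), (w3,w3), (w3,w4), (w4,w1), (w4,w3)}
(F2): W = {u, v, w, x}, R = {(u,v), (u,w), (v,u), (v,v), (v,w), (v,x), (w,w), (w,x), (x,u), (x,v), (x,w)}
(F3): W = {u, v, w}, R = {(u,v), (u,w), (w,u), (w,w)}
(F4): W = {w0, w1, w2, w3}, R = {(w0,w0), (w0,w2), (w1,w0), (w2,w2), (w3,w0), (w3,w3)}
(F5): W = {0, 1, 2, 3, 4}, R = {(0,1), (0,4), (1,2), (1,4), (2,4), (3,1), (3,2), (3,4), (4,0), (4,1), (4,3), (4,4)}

(F4)

Frame correspondent (Sahlqvist): forall x forall y (Rxy -> Ryy) — i.e. shift-reflexivity.
(F1): fails — Rw3w1 but not Rw1w1.
(F2): fails — Rwx but not Rxx.
(F3): fails — Ruv but not Rvv.
(F4): ✓.
(F5): fails — R32 but not R22.
Valid on: (F4).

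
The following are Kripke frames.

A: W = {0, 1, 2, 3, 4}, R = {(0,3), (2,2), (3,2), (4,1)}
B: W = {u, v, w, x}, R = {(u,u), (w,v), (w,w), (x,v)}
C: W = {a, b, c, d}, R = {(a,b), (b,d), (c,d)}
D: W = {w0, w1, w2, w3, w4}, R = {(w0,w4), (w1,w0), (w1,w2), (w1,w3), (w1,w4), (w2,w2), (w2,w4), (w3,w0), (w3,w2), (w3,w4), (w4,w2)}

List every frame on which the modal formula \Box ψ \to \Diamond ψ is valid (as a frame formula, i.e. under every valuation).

Frame correspondent (Sahlqvist): \forall x \exists y Rxy — i.e. seriality.
A: fails — world 1 has no successor.
B: fails — world v has no successor.
C: fails — world d has no successor.
D: satisfies the condition.
Valid on: D.

D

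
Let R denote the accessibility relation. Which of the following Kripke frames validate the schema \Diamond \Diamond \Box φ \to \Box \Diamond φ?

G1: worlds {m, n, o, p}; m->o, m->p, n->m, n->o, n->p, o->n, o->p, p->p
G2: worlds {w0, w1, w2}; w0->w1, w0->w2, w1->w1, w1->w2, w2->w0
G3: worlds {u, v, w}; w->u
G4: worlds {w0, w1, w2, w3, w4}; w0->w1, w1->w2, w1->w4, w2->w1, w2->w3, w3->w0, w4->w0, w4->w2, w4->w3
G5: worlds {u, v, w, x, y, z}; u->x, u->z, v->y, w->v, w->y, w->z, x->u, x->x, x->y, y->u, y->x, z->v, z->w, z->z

The schema corresponds to a generalized confluence (Geach) condition: \forall x \forall y \forall z ((x R^2 y \wedge xRz) \to \exists w (yRw \wedge zRw)).
G1: satisfies the condition.
G2: fails — w0R²w0, w0Rw2 but no w with w0Rw and w2Rw.
G3: satisfies the condition.
G4: fails — w0R²w2, w0Rw1 but no w with w2Rw and w1Rw.
G5: fails — uR²v, uRz but no t with vRt and zRt.
Valid on: G1, G3.

G1, G3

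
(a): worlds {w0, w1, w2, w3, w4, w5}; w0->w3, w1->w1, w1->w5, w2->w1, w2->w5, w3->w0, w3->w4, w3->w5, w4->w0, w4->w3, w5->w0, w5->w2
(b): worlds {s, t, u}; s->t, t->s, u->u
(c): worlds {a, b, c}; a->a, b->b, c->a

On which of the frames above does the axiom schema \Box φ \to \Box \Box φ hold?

(c)

This is the axiom for transitivity; its first-order frame correspondent is \forall x \forall y \forall z (Rxy \wedge Ryz \to Rxz).
(a): fails — Rw1w5 and Rw5w2 but not Rw1w2.
(b): fails — Rts and Rst but not Rtt.
(c): holds.
Valid on: (c).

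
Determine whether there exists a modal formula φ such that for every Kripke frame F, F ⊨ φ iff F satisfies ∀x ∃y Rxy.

This is a Sahlqvist condition; the D axiom □q → ◇q defines it.
Suppose □q→◇q is valid. At any x set V(q)=W. Then □q at x, so ◇q at x, so x has a successor.

Definable; □q → ◇q defines it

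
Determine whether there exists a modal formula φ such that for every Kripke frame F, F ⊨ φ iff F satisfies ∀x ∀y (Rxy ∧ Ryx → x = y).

Not definable by any modal formula

Any modally definable frame class is closed under surjective bounded morphisms.
The 4-cycle (worlds w0,w1,w2,w3 with w0→w1→w2→w3→w0) is antisymmetric. Sending even-indexed worlds to • and odd-indexed worlds to ∘ is a surjective bounded morphism onto the two-world frame with •↔∘, which is not antisymmetric.
Hence antisymmetry is not modally definable.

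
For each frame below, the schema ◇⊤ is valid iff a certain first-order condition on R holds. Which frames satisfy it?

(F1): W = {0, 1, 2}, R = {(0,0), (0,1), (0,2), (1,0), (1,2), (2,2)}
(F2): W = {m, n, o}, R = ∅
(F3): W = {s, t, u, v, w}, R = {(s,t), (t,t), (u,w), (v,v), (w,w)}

This is the axiom for seriality; its first-order frame correspondent is ∀x ∃y Rxy.
(F1): satisfies the condition.
(F2): fails — world m has no successor.
(F3): satisfies the condition.
Valid on: (F1), (F3).

(F1), (F3)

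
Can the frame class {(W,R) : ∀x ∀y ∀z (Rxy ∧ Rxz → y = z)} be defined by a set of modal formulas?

This is a Sahlqvist condition; the CD axiom ◇r → □r defines it.
Suppose ◇r→□r is valid. Take Rxy, Rxz and set V(r)={y}. Then ◇r at x, so □r at x, so r at z, i.e. z=y.

Definable; ◇r → □r defines it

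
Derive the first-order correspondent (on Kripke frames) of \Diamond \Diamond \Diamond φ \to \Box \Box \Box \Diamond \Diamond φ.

\forall x \forall y \forall z ((x R^3 y \wedge x R^3 z) \to \exists w (y = w \wedge z R^2 w))

This is a Sahlqvist (Geach-type) schema ◇^3□^0φ → □^3◇^2φ.
Minimal-valuation argument: fix x; take any y with xR^3y and any z with xR^3z. Set V(φ) to the set of worlds R-reachable from y in exactly 0 steps. Then □^0φ holds at y, so the antecedent holds at x; validity forces ◇^2φ at z, giving a w with zR^2w and yR^0w.
First-order correspondent: \forall x \forall y \forall z ((x R^3 y \wedge x R^3 z) \to \exists w (y = w \wedge z R^2 w)).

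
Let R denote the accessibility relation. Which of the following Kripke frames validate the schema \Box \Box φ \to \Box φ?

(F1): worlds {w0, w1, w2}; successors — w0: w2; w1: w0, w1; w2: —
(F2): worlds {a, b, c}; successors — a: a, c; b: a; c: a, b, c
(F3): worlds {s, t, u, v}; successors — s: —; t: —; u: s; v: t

(F2)

The schema corresponds to density: \forall x \forall y (Rxy \to \exists z (Rxz \wedge Rzy)).
(F1): fails — Rw0w2 but no z with Rw0z and Rzw2.
(F2): ✓.
(F3): fails — Rus but no z with Ruz and Rzs.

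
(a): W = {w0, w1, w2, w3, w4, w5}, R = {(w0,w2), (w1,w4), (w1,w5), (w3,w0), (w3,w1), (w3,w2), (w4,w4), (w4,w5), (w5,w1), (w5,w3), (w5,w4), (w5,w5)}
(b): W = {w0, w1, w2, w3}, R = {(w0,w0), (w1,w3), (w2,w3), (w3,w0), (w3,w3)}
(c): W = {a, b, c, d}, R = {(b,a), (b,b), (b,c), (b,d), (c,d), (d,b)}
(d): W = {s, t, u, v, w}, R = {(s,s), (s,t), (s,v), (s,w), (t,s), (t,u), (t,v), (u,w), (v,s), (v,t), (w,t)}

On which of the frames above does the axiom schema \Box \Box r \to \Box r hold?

(b)

The schema corresponds to density: \forall x \forall y (Rxy \to \exists z (Rxz \wedge Rzy)).
(a): fails — Rw3w1 but no z with Rw3z and Rzw1.
(b): condition met.
(c): fails — Rcd but no z with Rcz and Rzd.
(d): fails — Rwt but no z with Rwz and Rzt.
Valid on: (b).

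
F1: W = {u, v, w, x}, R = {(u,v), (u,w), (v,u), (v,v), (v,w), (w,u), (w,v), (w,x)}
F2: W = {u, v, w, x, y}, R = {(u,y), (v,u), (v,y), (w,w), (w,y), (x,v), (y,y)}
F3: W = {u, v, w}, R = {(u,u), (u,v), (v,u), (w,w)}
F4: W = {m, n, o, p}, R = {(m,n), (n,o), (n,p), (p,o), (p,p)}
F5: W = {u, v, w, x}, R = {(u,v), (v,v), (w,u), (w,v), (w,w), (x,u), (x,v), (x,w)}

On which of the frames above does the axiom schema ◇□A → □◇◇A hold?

F2, F3, F5

This is the axiom for a generalized confluence (Geach) condition; its first-order frame correspondent is ∀x ∀y ∀z ((xRy ∧ xRz) → ∃w (yRw ∧ zR²w)).
F1: fails — wRu, wRx but no t with uRt and xR²t.
F2: ✓.
F3: ✓.
F4: fails — nRo, nRo but no w with oRw and oR²w.
F5: ✓.
Valid on: F2, F3, F5.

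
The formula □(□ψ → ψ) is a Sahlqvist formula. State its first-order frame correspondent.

shift-reflexivity

Suppose □(□ψ→ψ) is valid. Take Rxy and set V(ψ)={w : Ryw}. Then at y, □ψ holds; since □(□ψ→ψ) at x, □ψ→ψ at y, so ψ at y, i.e. Ryy.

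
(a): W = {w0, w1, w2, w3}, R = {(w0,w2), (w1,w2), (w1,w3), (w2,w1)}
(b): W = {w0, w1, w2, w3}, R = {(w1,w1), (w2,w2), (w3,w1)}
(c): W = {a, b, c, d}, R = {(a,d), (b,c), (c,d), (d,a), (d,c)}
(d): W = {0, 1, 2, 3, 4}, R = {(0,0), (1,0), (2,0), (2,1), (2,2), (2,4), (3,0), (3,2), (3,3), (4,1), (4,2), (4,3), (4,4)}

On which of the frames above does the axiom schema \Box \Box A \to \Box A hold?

(b), (d)

Frame correspondent (Sahlqvist): \forall x \forall y (Rxy \to \exists z (Rxz \wedge Rzy)) — i.e. density.
(a): fails — Rw1w2 but no z with Rw1z and Rzw2.
(b): condition met.
(c): fails — Rbc but no z with Rbz and Rzc.
(d): condition met.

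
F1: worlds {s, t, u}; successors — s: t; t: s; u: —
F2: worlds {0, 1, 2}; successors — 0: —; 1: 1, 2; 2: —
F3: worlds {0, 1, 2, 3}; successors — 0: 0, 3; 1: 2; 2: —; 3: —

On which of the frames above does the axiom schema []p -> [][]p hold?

The schema corresponds to transitivity: forall x forall y forall z (Rxy & Ryz -> Rxz).
F1: fails — Rts and Rst but not Rtt.
F2: condition met.
F3: condition met.

F2, F3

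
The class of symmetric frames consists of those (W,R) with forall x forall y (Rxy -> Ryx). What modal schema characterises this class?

q → □◇q

This is symmetry; the standard corresponding axiom is B: q → □◇q.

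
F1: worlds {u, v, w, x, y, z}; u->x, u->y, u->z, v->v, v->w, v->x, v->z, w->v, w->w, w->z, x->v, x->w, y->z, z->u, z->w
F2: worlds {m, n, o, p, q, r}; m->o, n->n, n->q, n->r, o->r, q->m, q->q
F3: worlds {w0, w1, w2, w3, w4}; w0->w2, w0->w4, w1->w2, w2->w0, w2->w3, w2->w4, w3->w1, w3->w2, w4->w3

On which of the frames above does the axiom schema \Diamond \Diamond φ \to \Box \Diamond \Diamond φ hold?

none

The schema corresponds to a generalized confluence (Geach) condition: \forall x \forall y \forall z ((x R^2 y \wedge xRz) \to \exists w (y = w \wedge z R^2 w)).
F1: fails — uR²u, uRx but no t with u=t and xR²t.
F2: fails — mR²r, mRo but no w with r=w and oR²w.
F3: fails — w0R²w0, w0Rw2 but no w with w0=w and w2R²w.
Valid on no frame.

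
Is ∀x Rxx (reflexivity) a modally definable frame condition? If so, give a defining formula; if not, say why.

Yes — defined by □q → q

Yes: it is reflexivity, defined by the T schema □q → q.
Suppose □q→q is valid. At any x set V(q)={w : Rxw}. Then □q holds at x, so q holds at x, i.e. Rxx.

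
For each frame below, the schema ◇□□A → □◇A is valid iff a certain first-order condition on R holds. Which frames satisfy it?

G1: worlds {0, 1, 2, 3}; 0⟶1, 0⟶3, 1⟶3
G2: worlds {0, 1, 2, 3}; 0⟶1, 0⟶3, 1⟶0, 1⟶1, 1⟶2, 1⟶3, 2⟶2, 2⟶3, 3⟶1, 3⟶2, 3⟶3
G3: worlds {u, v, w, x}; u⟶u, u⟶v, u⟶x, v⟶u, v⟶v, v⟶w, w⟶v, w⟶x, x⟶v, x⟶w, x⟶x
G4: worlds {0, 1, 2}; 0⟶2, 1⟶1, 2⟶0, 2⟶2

Frame correspondent (Sahlqvist): ∀x ∀y ∀z ((xRy ∧ xRz) → ∃w (yR²w ∧ zRw)) — i.e. a generalized confluence (Geach) condition.
G1: fails — 0R1, 0R1 but no w with 1R²w and 1Rw.
G2: satisfies the condition.
G3: satisfies the condition.
G4: satisfies the condition.

G2, G3, G4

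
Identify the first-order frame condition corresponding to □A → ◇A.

Seriality

Suppose □A→◇A is valid. At any x set V(A)=W. Then □A at x, so ◇A at x, so x has a successor.
Conversely, any frame satisfying ∀x ∃y Rxy validates the schema.
So the correspondent is seriality.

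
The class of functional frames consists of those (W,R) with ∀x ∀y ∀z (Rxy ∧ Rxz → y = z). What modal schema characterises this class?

The condition is partial functionality. The CD schema ◇r → □r defines it.

◇r → □r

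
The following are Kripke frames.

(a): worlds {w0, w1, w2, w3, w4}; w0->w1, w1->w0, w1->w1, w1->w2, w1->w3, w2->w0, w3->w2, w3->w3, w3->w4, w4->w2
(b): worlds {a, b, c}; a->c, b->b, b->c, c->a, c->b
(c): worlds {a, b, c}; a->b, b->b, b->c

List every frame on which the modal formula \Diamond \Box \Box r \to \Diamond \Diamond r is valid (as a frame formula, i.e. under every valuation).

This is the axiom for a generalized confluence (Geach) condition; its first-order frame correspondent is \forall x \forall y (xRy \to \exists w (y R^2 w \wedge x R^2 w)).
(a): fails — w3Rw2 but no w with w2R²w and w3R²w.
(b): condition met.
(c): fails — bRc but no w with cR²w and bR²w.
Valid on: (b).

(b)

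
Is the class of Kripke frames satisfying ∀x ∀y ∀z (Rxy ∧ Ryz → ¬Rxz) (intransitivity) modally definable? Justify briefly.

No — not modally definable

Any modally definable frame class is closed under surjective bounded morphisms.
The 5-cycle (worlds 0,1,2,3,4 with 0→1→2→3→4→0) is intransitive. Mapping every world to a single reflexive point • is a surjective bounded morphism; the reflexive point is not intransitive (R••∧R•• but R••).
So the class is not modally definable.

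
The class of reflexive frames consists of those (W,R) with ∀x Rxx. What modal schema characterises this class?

□r → r

The condition is reflexivity. The T schema □r → r defines it.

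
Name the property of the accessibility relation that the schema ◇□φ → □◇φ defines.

Suppose ◇□φ→□◇φ is valid. Take Rxy, Rxz and set V(φ)={w : Ryw}. Then □φ at y so ◇□φ at x, so □◇φ at x, so ◇φ at z, giving w with Rzw and Ryw.

Convergence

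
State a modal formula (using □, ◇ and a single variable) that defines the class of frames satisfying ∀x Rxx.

□s → s

The condition is reflexivity. The T schema □s → s defines it.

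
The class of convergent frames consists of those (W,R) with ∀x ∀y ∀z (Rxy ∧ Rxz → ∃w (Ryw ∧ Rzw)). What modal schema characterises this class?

The condition is convergence. The .2 schema ◇□s → □◇s defines it.

◇□s → □◇s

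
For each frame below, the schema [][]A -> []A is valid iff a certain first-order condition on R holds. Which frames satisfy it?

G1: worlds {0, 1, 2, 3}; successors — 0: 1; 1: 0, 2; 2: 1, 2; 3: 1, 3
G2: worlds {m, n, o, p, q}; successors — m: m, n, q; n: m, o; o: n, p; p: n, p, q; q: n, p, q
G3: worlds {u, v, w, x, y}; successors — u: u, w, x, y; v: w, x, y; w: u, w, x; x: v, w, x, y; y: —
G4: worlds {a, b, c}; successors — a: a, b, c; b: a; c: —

G3, G4

Frame correspondent (Sahlqvist): forall x forall y (Rxy -> exists z (Rxz & Rzy)) — i.e. density.
G1: fails — R10 but no z with R1z and Rz0.
G2: fails — Rno but no z with Rnz and Rzo.
G3: satisfies the condition.
G4: satisfies the condition.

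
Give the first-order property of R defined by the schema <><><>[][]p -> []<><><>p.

forall x forall y forall z ((x R^3 y & xRz) -> exists w (y R^2 w & z R^3 w))

This is a Sahlqvist (Geach-type) schema ◇^3□^2p → □^1◇^3p.
First-order correspondent: forall x forall y forall z ((x R^3 y & xRz) -> exists w (y R^2 w & z R^3 w)).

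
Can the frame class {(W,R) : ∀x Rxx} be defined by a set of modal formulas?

Definable; □q → q defines it

This is a Sahlqvist condition; the T axiom □q → q defines it.
Suppose □q→q is valid. At any x set V(q)={w : Rxw}. Then □q holds at x, so q holds at x, i.e. Rxx.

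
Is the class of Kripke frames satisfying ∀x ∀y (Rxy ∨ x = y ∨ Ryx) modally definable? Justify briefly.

Modal frame validity is preserved under disjoint unions.
Take 3 disjoint single-world reflexive frames: each is trivially connected, but their disjoint union has 3 worlds with no edge between distinct components, so it is not connected.
So the class is not modally definable.

No — not modally definable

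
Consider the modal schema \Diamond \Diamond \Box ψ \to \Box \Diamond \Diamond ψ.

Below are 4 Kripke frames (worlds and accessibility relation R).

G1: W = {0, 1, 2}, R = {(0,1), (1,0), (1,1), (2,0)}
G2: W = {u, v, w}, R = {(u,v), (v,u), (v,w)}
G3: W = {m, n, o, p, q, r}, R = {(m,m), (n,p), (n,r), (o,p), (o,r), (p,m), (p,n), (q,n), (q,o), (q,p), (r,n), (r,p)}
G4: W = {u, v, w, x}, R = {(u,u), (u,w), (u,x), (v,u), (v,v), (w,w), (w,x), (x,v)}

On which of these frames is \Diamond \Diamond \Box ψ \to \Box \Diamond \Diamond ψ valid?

G1

Frame correspondent (Sahlqvist): \forall x \forall y \forall z ((x R^2 y \wedge xRz) \to \exists w (yRw \wedge z R^2 w)) — i.e. a generalized confluence (Geach) condition.
G1: condition met.
G2: fails — uR²w, uRv but no t with wRt and vR²t.
G3: fails — pR²r, pRm but no w with rRw and mR²w.
G4: fails — uR²w, uRx but no t with wRt and xR²t.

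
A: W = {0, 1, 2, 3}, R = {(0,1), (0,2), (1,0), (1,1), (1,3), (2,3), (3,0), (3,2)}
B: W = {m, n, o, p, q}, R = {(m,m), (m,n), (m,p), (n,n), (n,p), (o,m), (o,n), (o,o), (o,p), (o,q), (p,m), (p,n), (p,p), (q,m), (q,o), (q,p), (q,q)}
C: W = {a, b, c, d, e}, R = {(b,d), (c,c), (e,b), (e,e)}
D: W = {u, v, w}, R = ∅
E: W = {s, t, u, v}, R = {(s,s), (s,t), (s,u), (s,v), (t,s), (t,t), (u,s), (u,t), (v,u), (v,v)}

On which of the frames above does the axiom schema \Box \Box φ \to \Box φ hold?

B, D, E

This is the axiom for density; its first-order frame correspondent is \forall x \forall y (Rxy \to \exists z (Rxz \wedge Rzy)).
A: fails — R02 but no z with R0z and Rz2.
B: ✓.
C: fails — Rbd but no z with Rbz and Rzd.
D: ✓.
E: ✓.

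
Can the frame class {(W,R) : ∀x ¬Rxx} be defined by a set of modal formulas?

If a class were modally definable it would be closed under surjective bounded morphisms (Goldblatt–Thomason).
The 2-cycle (worlds a,b with a→b→a) is irreflexive, and the map sending every world to a single reflexive point • is a surjective bounded morphism (forth: every edge maps to (•,•); back: every world has a successor). So any modal formula valid on the 2-cycle is also valid on the reflexive point, which is not irreflexive.
So the class is not modally definable.

No — not modally definable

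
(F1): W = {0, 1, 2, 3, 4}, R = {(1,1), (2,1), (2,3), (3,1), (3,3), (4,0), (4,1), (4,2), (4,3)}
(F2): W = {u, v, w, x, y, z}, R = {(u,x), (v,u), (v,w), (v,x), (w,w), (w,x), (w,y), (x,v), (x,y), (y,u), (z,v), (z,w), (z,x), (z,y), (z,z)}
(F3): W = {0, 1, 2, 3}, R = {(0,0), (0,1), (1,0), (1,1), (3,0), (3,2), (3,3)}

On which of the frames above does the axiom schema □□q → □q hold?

Frame correspondent (Sahlqvist): ∀x ∀y (Rxy → ∃z (Rxz ∧ Rzy)) — i.e. density.
(F1): fails — R40 but no z with R4z and Rz0.
(F2): fails — Rvu but no t with Rvt and Rtu.
(F3): ✓.

(F3)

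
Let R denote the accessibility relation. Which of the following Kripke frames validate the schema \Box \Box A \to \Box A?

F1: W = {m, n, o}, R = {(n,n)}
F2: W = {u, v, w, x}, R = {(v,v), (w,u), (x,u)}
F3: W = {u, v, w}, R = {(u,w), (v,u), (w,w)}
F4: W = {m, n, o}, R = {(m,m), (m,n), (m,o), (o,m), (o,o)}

F1, F4

Frame correspondent (Sahlqvist): \forall x \forall y (Rxy \to \exists z (Rxz \wedge Rzy)) — i.e. density.
F1: holds.
F2: fails — Rwu but no z with Rwz and Rzu.
F3: fails — Rvu but no z with Rvz and Rzu.
F4: holds.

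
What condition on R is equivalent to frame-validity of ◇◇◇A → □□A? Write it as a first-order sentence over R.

∀x ∀y ∀z ((xR³y ∧ xR²z) → ∃w (y = w ∧ z = w))

This is a Sahlqvist (Geach-type) schema ◇^3□^0A → □^2◇^0A.
First-order correspondent: ∀x ∀y ∀z ((xR³y ∧ xR²z) → ∃w (y = w ∧ z = w)).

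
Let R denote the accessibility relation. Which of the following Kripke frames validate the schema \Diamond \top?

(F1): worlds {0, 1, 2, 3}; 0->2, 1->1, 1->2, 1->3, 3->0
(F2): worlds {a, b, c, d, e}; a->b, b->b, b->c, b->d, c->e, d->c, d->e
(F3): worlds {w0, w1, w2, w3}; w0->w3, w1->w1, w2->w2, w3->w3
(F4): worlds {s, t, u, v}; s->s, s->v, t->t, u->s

(F3)

This is the axiom for seriality; its first-order frame correspondent is \forall x \exists y Rxy.
(F1): fails — world 2 has no successor.
(F2): fails — world e has no successor.
(F3): condition met.
(F4): fails — world v has no successor.
Valid on: (F3).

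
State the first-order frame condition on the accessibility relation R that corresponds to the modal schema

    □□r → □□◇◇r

∀x ∀z (xR²z → ∃w (xR²w ∧ zR²w))

This is a Sahlqvist (Geach-type) schema ◇^0□^2r → □^2◇^2r.
Minimal-valuation argument: fix x; take any y with xR^0y and any z with xR^2z. Set V(r) to the set of worlds R-reachable from y in exactly 2 steps. Then □^2r holds at y, so the antecedent holds at x; validity forces ◇^2r at z, giving a w with zR^2w and yR^2w.
First-order correspondent: ∀x ∀z (xR²z → ∃w (xR²w ∧ zR²w)).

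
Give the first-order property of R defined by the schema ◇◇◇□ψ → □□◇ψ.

∀x ∀y ∀z ((xR³y ∧ xR²z) → ∃w (yRw ∧ zRw))

This is a Sahlqvist (Geach-type) schema ◇^3□^1ψ → □^2◇^1ψ.
Minimal-valuation argument: fix x; take any y with xR^3y and any z with xR^2z. Set V(ψ) to the set of worlds R-reachable from y in exactly 1 step. Then □^1ψ holds at y, so the antecedent holds at x; validity forces ◇^1ψ at z, giving a w with zR^1w and yR^1w.
First-order correspondent: ∀x ∀y ∀z ((xR³y ∧ xR²z) → ∃w (yRw ∧ zRw)).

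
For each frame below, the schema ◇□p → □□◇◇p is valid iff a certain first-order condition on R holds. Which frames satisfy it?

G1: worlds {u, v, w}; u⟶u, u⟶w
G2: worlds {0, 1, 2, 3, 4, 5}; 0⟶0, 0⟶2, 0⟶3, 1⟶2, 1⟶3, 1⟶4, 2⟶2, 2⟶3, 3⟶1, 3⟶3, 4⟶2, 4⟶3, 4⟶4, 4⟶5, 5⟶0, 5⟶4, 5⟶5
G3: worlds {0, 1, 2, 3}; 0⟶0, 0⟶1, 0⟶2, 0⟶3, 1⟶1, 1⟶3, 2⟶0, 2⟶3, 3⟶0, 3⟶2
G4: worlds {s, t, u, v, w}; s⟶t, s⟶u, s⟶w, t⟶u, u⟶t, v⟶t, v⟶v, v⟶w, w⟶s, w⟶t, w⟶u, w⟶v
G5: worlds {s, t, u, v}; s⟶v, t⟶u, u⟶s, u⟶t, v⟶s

Frame correspondent (Sahlqvist): ∀x ∀y ∀z ((xRy ∧ xR²z) → ∃w (yRw ∧ zR²w)) — i.e. a generalized confluence (Geach) condition.
G1: fails — uRu, uR²w but no t with uRt and wR²t.
G2: fails — 4R5, 4R²2 but no w with 5Rw and 2R²w.
G3: condition met.
G4: fails — sRt, sR²t but no w* with tRw* and tR²w*.
G5: fails — uRt, uR²v but no w with tRw and vR²w.

G3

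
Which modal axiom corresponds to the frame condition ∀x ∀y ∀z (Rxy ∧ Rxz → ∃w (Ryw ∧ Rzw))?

This is convergence; the standard corresponding axiom is .2: ◇□p → □◇p.

◇□p → □◇p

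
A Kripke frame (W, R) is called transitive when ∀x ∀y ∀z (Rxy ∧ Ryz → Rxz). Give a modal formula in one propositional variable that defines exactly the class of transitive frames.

□ψ → □□ψ

The condition is transitivity. The 4 schema □ψ → □□ψ defines it.
Suppose □ψ→□□ψ is valid. Take Rxy, Ryz and set V(ψ)={w : Rxw}. Then □ψ at x, so □□ψ at x, so □ψ at y, so ψ at z, i.e. Rxz.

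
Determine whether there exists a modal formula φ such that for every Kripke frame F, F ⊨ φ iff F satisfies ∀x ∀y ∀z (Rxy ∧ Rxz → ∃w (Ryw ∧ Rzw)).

Definable; ◇□p → □◇p defines it

Yes: it is convergence, defined by the .2 schema ◇□p → □◇p.
Suppose ◇□p→□◇p is valid. Take Rxy, Rxz and set V(p)={w : Ryw}. Then □p at y so ◇□p at x, so □◇p at x, so ◇p at z, giving w with Rzw and Ryw.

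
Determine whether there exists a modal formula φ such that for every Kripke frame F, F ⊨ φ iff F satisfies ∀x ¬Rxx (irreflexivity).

Not definable by any modal formula

If a class were modally definable it would be closed under surjective bounded morphisms (Goldblatt–Thomason).
The 3-cycle (worlds w0,w1,w2 with w0→w1→w2→w0) is irreflexive, and the map sending every world to a single reflexive point • is a surjective bounded morphism (forth: every edge maps to (•,•); back: every world has a successor). So any modal formula valid on the 3-cycle is also valid on the reflexive point, which is not irreflexive.
So no modal formula (or set of formulas) defines exactly the irreflexive frames.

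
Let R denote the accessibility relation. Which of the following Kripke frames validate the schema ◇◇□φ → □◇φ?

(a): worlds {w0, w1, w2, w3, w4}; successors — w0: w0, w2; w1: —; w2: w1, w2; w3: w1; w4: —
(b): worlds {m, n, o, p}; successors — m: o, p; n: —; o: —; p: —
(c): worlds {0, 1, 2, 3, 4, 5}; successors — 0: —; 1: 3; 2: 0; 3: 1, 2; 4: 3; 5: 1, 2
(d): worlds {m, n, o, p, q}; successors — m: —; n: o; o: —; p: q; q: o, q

This is the axiom for a generalized confluence (Geach) condition; its first-order frame correspondent is ∀x ∀y ∀z ((xR²y ∧ xRz) → ∃w (yRw ∧ zRw)).
(a): fails — w0R²w1, w0Rw0 but no w with w1Rw and w0Rw.
(b): holds.
(c): fails — 1R²1, 1R3 but no w with 1Rw and 3Rw.
(d): fails — pR²o, pRq but no w with oRw and qRw.

(b)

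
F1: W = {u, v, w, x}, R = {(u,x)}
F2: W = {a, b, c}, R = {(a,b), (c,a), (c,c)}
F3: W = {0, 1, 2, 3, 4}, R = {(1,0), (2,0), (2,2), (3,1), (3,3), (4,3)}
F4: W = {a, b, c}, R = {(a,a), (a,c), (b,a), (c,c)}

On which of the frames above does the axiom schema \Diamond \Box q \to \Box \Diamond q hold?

F4

This is the axiom for convergence; its first-order frame correspondent is \forall x \forall y \forall z (Rxy \wedge Rxz \to \exists w (Ryw \wedge Rzw)).
F1: fails — Rux and Rux but x and x have no common successor.
F2: fails — Rab and Rab but b and b have no common successor.
F3: fails — R10 and R10 but 0 and 0 have no common successor.
F4: ✓.
Valid on: F4.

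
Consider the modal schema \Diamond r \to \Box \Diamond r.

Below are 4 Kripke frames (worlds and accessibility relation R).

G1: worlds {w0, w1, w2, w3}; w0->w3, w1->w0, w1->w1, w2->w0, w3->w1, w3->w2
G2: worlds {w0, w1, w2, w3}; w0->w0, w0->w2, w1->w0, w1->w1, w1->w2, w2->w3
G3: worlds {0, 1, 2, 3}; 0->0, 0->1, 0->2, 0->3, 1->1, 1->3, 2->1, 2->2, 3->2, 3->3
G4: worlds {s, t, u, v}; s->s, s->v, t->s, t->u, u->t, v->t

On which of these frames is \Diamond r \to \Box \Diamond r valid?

Frame correspondent (Sahlqvist): \forall x \forall y \forall z (Rxy \wedge Rxz \to Ryz) — i.e. the Euclidean property.
G1: fails — Rw0w3 and Rw0w3 but not Rw3w3.
G2: fails — Rw0w2 and Rw0w2 but not Rw2w2.
G3: fails — R02 and R00 but not R20.
G4: fails — Rsv and Rsv but not Rvv.

none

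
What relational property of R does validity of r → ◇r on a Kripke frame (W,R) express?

reflexivity

Replacing r by ¬r and contraposing gives the equivalent schema □r → r.
Suppose □r→r is valid. At any x set V(r)={w : Rxw}. Then □r holds at x, so r holds at x, i.e. Rxx.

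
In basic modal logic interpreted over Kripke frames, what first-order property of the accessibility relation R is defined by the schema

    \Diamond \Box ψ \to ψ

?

symmetry: \forall x \forall y (Rxy \to Ryx)

This is frame-equivalent to ψ → □◇ψ (substitute ¬ψ for ψ and contrapose).
Suppose ψ→□◇ψ is valid. Take Rxy and set V(ψ)={x}. Then ψ at x, so □◇ψ at x, so ◇ψ at y, so some z with Ryz has ψ; z=x, i.e. Ryx.
Conversely, any frame satisfying \forall x \forall y (Rxy \to Ryx) validates the schema.
Frame condition: \forall x \forall y (Rxy \to Ryx).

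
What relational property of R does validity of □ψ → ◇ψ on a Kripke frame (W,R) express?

This is the D axiom.
It corresponds to seriality: ∀x ∃y Rxy.

seriality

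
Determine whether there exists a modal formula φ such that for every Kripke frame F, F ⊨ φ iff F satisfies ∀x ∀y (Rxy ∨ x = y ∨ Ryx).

Any modally definable frame class is closed under disjoint unions.
Take 3 disjoint single-world reflexive frames: each is trivially connected, but their disjoint union has 3 worlds with no edge between distinct components, so it is not connected.
So no modal formula (or set of formulas) defines exactly the connected frames.

Not modally definable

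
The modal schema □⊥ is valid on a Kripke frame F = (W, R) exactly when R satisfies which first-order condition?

This schema is the Ver axiom.
It corresponds to emptiness of R: ∀x ∀y ¬Rxy.

Emptiness of R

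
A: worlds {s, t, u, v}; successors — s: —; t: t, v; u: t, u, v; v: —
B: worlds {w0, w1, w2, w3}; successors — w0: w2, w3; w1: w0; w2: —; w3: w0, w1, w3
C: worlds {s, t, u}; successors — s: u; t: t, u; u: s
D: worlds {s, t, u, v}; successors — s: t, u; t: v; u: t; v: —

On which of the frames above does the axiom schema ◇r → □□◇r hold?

The schema corresponds to a generalized confluence (Geach) condition: ∀x ∀y ∀z ((xRy ∧ xR²z) → ∃w (y = w ∧ zRw)).
A: fails — tRt, tR²v but no w with t=w and vRw.
B: fails — w0Rw2, w0R²w1 but no w with w2=w and w1Rw.
C: fails — tRt, tR²s but no w with t=w and sRw.
D: fails — sRt, sR²t but no w with t=w and tRw.

none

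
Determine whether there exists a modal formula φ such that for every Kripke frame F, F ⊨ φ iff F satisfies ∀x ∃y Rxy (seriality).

This is a Sahlqvist condition; the D axiom □p → ◇p defines it.

Definable; □p → ◇p defines it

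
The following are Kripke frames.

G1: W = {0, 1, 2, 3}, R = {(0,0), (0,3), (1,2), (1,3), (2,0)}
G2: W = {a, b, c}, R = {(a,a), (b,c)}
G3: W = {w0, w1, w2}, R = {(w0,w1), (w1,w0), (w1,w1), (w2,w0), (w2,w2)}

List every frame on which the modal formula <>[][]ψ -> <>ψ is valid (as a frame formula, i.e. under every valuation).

The schema corresponds to a generalized confluence (Geach) condition: forall x forall y (xRy -> exists w (y R^2 w & xRw)).
G1: fails — 0R3 but no w with 3R²w and 0Rw.
G2: fails — bRc but no w with cR²w and bRw.
G3: satisfies the condition.
Valid on: G3.

G3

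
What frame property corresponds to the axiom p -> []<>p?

This is the B axiom.
It corresponds to symmetry: forall x forall y (Rxy -> Ryx).

Symmetry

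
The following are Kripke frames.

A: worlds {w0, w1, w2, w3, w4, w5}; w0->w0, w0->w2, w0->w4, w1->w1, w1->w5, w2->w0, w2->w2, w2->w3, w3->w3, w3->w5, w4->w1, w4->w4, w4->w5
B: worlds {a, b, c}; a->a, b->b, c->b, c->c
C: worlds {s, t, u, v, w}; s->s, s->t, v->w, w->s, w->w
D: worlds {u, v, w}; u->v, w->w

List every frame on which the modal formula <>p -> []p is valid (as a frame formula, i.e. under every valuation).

D

Frame correspondent (Sahlqvist): forall x forall y forall z (Rxy & Rxz -> y = z) — i.e. partial functionality.
A: fails — w0 sees both w0 and w2.
B: fails — c sees both b and c.
C: fails — s sees both s and t.
D: satisfies the condition.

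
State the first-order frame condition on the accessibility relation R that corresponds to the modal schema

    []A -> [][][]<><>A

forall x forall z (x R^3 z -> exists w (xRw & z R^2 w))

This is a Sahlqvist (Geach-type) schema ◇^0□^1A → □^3◇^2A.
Minimal-valuation argument: fix x; take any y with xR^0y and any z with xR^3z. Set V(A) to the set of worlds R-reachable from y in exactly 1 step. Then □^1A holds at y, so the antecedent holds at x; validity forces ◇^2A at z, giving a w with zR^2w and yR^1w.
First-order correspondent: forall x forall z (x R^3 z -> exists w (xRw & z R^2 w)).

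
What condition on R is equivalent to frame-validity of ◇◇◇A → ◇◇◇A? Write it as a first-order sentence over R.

This is a Sahlqvist (Geach-type) schema ◇^3□^0A → □^0◇^3A.
Minimal-valuation argument: fix x; take any y with xR^3y and any z with xR^0z. Set V(A) to the set of worlds R-reachable from y in exactly 0 steps. Then □^0A holds at y, so the antecedent holds at x; validity forces ◇^3A at z, giving a w with zR^3w and yR^0w.
First-order correspondent: ∀x ∀y (xR³y → ∃w (y = w ∧ xR³w)).

∀x ∀y (xR³y → ∃w (y = w ∧ xR³w))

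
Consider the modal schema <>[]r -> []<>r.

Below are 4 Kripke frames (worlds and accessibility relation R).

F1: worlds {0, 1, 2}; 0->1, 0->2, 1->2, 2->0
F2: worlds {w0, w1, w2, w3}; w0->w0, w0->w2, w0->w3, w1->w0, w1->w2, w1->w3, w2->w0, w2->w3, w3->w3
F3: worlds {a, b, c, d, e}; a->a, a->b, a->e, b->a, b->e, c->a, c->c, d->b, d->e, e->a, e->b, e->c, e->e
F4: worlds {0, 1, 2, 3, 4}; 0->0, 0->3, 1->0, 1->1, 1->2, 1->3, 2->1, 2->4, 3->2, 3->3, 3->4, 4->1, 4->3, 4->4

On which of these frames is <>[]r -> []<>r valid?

This is the axiom for convergence; its first-order frame correspondent is forall x forall y forall z (Rxy & Rxz -> exists w (Ryw & Rzw)).
F1: fails — R01 and R02 but 1 and 2 have no common successor.
F2: ✓.
F3: ✓.
F4: fails — R10 and R12 but 0 and 2 have no common successor.

F2, F3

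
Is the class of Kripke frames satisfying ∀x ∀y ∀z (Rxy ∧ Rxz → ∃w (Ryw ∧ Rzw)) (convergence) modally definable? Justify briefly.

Definable; ◇□r → □◇r defines it

Yes: it is convergence, defined by the .2 schema ◇□r → □◇r.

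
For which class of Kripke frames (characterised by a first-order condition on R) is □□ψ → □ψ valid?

density

Suppose □□ψ→□ψ is valid. Take Rxy and set V(ψ)={w : xR²w}. Then □□ψ at x, so □ψ at x, so ψ at y, i.e. ∃z(Rxz∧Rzy).
The converse is a direct semantic check.
So the correspondent is density.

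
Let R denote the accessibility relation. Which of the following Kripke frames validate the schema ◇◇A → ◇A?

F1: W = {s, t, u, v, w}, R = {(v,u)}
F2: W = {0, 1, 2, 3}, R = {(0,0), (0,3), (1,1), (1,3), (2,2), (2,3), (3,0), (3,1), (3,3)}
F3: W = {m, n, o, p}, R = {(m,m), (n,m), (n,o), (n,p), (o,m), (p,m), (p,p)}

F1, F3

The schema corresponds to transitivity: ∀x ∀y ∀z (Rxy ∧ Ryz → Rxz).
F1: satisfies the condition.
F2: fails — R23 and R31 but not R21.
F3: satisfies the condition.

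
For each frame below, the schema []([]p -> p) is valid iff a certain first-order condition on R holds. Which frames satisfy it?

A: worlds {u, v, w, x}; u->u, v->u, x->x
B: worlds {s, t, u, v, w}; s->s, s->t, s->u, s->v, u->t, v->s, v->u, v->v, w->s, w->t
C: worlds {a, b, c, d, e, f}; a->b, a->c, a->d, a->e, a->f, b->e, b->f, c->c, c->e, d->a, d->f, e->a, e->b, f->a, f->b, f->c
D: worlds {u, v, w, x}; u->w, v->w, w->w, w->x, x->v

The schema corresponds to shift-reflexivity: forall x forall y (Rxy -> Ryy).
A: satisfies the condition.
B: fails — Rwt but not Rtt.
C: fails — Reb but not Rbb.
D: fails — Rwx but not Rxx.
Valid on: A.

A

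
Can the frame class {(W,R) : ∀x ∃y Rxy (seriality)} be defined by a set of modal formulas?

Yes, by □r → ◇r

Yes: it is seriality, defined by the D schema □r → ◇r.
Suppose □r→◇r is valid. At any x set V(r)=W. Then □r at x, so ◇r at x, so x has a successor.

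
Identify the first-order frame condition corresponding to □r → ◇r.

seriality

Suppose □r→◇r is valid. At any x set V(r)=W. Then □r at x, so ◇r at x, so x has a successor.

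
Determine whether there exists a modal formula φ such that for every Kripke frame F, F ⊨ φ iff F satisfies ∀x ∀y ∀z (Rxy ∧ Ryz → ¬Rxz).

If a class were modally definable it would be closed under surjective bounded morphisms (Goldblatt–Thomason).
The 5-cycle (worlds s,t,u,v,w with s→t→u→v→w→s) is intransitive. Mapping every world to a single reflexive point • is a surjective bounded morphism; the reflexive point is not intransitive (R••∧R•• but R••).
So the class is not modally definable.

Not definable by any modal formula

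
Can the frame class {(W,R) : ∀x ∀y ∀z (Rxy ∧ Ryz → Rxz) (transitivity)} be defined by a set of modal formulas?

Yes, by □r → □□r

Yes: it is transitivity, defined by the 4 schema □r → □□r.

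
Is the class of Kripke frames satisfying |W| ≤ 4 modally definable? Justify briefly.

Not modally definable

Modal frame validity is preserved under disjoint unions.
Any modal formula valid on each of 5 disjoint one-world frames is valid on their disjoint union (validity is preserved under disjoint unions). Each one-world frame has |W|=1≤4, but the union has |W|=5.
Hence having at most 4 worlds is not modally definable.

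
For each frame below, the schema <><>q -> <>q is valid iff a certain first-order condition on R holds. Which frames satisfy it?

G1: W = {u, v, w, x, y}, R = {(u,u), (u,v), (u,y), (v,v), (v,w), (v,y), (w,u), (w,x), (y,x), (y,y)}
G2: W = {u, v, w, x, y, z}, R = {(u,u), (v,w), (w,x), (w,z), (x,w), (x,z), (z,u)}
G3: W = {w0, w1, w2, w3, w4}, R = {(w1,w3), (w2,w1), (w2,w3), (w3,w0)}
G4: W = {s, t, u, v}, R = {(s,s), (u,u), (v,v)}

G4

Frame correspondent (Sahlqvist): forall x forall y forall z (Rxy & Ryz -> Rxz) — i.e. transitivity.
G1: fails — Ruv and Rvw but not Ruw.
G2: fails — Rxw and Rwx but not Rxx.
G3: fails — Rw1w3 and Rw3w0 but not Rw1w0.
G4: holds.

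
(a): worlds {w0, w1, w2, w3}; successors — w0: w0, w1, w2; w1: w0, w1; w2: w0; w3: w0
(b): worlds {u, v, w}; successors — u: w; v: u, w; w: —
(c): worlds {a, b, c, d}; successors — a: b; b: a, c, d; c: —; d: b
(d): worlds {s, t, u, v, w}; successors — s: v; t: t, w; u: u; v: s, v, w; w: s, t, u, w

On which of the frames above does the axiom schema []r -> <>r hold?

(a), (d)

This is the axiom for seriality; its first-order frame correspondent is forall x exists y Rxy.
(a): ✓.
(b): fails — world w has no successor.
(c): fails — world c has no successor.
(d): ✓.
Valid on: (a), (d).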